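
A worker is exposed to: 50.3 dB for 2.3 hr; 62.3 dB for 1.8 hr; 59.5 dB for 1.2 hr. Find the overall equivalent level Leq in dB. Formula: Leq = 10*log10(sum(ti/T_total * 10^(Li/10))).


T_total = 2.3 + 1.8 + 1.2 = 5.3 hr
(2.3/5.3) * 10^(50.3/10) = 46499.9
(1.8/5.3) * 10^(62.3/10) = 576762
(1.2/5.3) * 10^(59.5/10) = 201793
Sum = 46499.9 + 576762 + 201793 = 825055
Leq = 10*log10(825055) = 59.165 dB


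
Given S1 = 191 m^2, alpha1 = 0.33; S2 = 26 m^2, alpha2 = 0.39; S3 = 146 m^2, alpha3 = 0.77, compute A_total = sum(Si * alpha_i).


191 * 0.33 = 63.03
26 * 0.39 = 10.14
146 * 0.77 = 112.42
A_total = 63.03 + 10.14 + 112.42 = 185.59 m^2


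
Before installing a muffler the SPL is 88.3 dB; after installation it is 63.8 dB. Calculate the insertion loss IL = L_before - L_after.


Insertion loss = SPL without muffler - SPL with muffler
IL = 88.3 - 63.8 = 24.5 dB


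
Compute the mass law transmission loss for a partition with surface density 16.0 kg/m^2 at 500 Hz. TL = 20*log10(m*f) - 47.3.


m * f = 16.0 * 500 = 8000
20*log10(8000) = 78.0618 dB
TL = 78.0618 - 47.3 = 30.762 dB


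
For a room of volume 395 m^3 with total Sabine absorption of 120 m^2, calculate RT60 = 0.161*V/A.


RT60 = 0.161 * 395 / 120 = 0.52996 s


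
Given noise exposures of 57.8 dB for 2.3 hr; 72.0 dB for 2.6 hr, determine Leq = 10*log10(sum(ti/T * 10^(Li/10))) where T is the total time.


T_total = 2.3 + 2.6 = 4.9 hr
(2.3/4.9) * 10^(57.8/10) = 282834
(2.6/4.9) * 10^(72.0/10) = 8.40964e+06
Sum = 282834 + 8.40964e+06 = 8.69247e+06
Leq = 10*log10(8.69247e+06) = 69.391 dB


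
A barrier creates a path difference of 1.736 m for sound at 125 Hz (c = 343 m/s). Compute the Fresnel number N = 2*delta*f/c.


N = 2*delta*f/c = 2*delta/lambda, where lambda = c/f
lambda = 343 / 125 = 2.744 m
N = 2 * 1.736 / 2.744 = 1.2653


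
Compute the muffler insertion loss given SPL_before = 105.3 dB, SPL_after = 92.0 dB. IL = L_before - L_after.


Insertion loss = SPL without muffler - SPL with muffler
IL = 105.3 - 92.0 = 13.3 dB


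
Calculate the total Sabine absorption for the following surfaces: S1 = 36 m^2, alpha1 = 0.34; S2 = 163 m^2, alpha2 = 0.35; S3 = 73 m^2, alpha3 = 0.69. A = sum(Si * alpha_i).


36 * 0.34 = 12.24
163 * 0.35 = 57.05
73 * 0.69 = 50.37
A_total = 12.24 + 57.05 + 50.37 = 119.66 m^2


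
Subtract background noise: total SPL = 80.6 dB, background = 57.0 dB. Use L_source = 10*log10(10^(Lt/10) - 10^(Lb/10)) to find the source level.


10^(80.6/10) = 1.14815e+08
10^(57.0/10) = 501187
Difference = 1.14815e+08 - 501187 = 1.14314e+08
L_source = 10*log10(1.14314e+08) = 80.581 dB


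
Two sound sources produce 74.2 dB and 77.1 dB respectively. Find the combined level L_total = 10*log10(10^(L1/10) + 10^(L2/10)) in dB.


10^(74.2/10) = 2.63027e+07
10^(77.1/10) = 5.12861e+07
Sum = 2.63027e+07 + 5.12861e+07 = 7.75888e+07
L_total = 10*log10(7.75888e+07) = 78.898 dB


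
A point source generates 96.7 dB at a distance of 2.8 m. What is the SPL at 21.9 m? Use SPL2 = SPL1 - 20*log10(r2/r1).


r2/r1 = 21.9/2.8 = 7.82143
Correction = 20*log10(7.82143) = 17.8657 dB
SPL2 = 96.7 - 17.8657 = 78.834 dB


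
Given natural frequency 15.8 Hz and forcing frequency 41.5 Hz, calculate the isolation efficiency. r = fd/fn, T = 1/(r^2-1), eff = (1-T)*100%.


r = 41.5 / 15.8 = 2.62658
r^2 - 1 = 2.62658^2 - 1 = 5.89892
T = 1/5.89892 = 0.169523
Efficiency = (1 - 0.169523)*100 = 83.048 %


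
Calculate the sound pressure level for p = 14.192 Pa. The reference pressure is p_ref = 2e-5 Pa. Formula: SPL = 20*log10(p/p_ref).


p / p_ref = 14.192 / 2e-5 = 709600
SPL = 20 * log10(709600) = 117.02 dB


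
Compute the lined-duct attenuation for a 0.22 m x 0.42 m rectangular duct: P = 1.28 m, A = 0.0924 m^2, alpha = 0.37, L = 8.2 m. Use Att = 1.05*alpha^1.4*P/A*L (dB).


alpha^1.4 = 0.37^1.4 = 0.248589
Attenuation rate = 1.05 * alpha^1.4 * P / A
= 1.05 * 0.248589 * 1.28 / 0.0924 = 3.61584 dB/m
Total Att = 3.61584 * 8.2 = 29.65 dB


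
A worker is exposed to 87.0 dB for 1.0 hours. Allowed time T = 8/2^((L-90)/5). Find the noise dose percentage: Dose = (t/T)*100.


T_allowed = 8 / 2^((87.0 - 90)/5) = 12.1257 hr
Dose = 1.0 / 12.1257 * 100 = 8.2469 %


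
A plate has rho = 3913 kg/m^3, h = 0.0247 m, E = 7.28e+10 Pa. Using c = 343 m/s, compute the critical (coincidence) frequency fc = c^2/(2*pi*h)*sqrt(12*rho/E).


12*rho/E = 12*3913/7.28e+10 = 6.45e-07
sqrt(12*rho/E) = sqrt(6.45e-07) = 0.000803119
c^2/(2*pi*h) = 343^2/(2*pi*0.0247) = 758074
fc = 758074 * 0.000803119 = 608.82 Hz


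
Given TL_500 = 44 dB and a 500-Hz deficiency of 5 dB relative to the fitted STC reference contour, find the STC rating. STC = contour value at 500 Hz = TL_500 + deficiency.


By ASTM E413, STC = value of the fitted reference contour at 500 Hz.
Contour value at 500 Hz = TL_500 + deficiency = 44 + 5 = 49
STC = 49


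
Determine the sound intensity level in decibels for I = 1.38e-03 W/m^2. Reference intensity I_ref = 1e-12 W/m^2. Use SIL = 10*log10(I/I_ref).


I / I_ref = 1.38e-03 / 1e-12 = 1.38e+09
SIL = 10 * log10(1.38e+09) = 91.399 dB


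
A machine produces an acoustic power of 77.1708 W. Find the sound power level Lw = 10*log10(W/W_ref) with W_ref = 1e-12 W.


W / W_ref = 77.1708 / 1e-12 = 7.71708e+13
Lw = 10 * log10(7.71708e+13) = 138.87 dB


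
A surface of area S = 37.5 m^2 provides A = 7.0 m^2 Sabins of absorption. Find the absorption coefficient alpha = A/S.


Absorption coefficient = absorbed power / incident power
alpha = A / S = 7.0 / 37.5 = 0.18667


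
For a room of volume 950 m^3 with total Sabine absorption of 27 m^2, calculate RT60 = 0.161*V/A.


RT60 = 0.161 * 950 / 27 = 5.6648 s


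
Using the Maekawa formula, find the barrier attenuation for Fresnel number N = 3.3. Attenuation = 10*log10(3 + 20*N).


3 + 20*N = 3 + 20*3.3 = 69
Att = 10*log10(69) = 18.388 dB


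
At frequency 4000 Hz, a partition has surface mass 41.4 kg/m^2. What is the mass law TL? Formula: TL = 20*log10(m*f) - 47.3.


m * f = 41.4 * 4000 = 165600
20*log10(165600) = 104.381 dB
TL = 104.381 - 47.3 = 57.081 dB


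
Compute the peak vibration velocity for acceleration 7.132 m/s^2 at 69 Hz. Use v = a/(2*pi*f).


omega = 2*pi*f = 2*pi*69 = 433.54 rad/s
v = a / omega = 7.132 / 433.54 = 0.016451 m/s


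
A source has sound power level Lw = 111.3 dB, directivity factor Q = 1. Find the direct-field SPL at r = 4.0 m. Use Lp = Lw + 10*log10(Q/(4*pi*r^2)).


4*pi*r^2 = 4*pi*4.0^2 = 201.062 m^2
Q / (4*pi*r^2) = 1 / 201.062 = 0.00497359
Lp = 111.3 + 10*log10(0.00497359) = 88.267 dB


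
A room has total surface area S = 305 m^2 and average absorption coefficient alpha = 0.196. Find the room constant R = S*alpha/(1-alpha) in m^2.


R = 305 * 0.196 / (1 - 0.196) = 74.353 m^2


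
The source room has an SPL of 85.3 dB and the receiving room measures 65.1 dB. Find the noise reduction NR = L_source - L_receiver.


NR = L_source - L_receiver (difference between source and receiving room levels)
NR = 85.3 - 65.1 = 20.2 dB


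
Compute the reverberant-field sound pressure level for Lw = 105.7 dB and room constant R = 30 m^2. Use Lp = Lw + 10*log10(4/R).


4/R = 4/30 = 0.133333
Lp = 105.7 + 10*log10(0.133333) = 96.949 dB


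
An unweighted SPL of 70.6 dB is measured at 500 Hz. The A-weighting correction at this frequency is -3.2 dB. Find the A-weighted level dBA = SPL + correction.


A-weighting table: 500 Hz -> -3.2 dB correction
SPL_A = SPL + correction = 70.6 + (-3.2) = 67.4 dBA


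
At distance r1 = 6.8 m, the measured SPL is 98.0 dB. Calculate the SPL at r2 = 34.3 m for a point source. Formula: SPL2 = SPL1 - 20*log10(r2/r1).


r2/r1 = 34.3/6.8 = 5.04412
Correction = 20*log10(5.04412) = 14.0557 dB
SPL2 = 98.0 - 14.0557 = 83.944 dB


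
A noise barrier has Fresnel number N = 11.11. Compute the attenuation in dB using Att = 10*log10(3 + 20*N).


3 + 20*N = 3 + 20*11.11 = 225.2
Att = 10*log10(225.2) = 23.526 dB


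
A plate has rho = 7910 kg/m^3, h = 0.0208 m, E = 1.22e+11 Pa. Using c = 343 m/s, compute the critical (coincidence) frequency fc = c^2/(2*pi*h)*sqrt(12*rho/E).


12*rho/E = 12*7910/1.22e+11 = 7.78033e-07
sqrt(12*rho/E) = sqrt(7.78033e-07) = 0.000882062
c^2/(2*pi*h) = 343^2/(2*pi*0.0208) = 900212
fc = 900212 * 0.000882062 = 794.04 Hz


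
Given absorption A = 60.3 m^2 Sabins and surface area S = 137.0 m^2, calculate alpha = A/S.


Absorption coefficient = absorbed power / incident power
alpha = A / S = 60.3 / 137.0 = 0.44015


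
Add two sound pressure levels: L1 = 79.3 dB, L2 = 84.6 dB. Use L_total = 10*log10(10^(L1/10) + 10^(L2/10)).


10^(79.3/10) = 8.51138e+07
10^(84.6/10) = 2.88403e+08
Sum = 8.51138e+07 + 2.88403e+08 = 3.73517e+08
L_total = 10*log10(3.73517e+08) = 85.723 dB


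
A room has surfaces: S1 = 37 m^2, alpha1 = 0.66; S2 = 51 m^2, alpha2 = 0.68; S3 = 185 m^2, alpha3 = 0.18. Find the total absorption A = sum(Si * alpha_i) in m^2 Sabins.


37 * 0.66 = 24.42
51 * 0.68 = 34.68
185 * 0.18 = 33.3
A_total = 24.42 + 34.68 + 33.3 = 92.4 m^2


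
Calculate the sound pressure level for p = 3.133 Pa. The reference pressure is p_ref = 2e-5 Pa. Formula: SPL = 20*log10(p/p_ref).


p / p_ref = 3.133 / 2e-5 = 156650
SPL = 20 * log10(156650) = 103.9 dB


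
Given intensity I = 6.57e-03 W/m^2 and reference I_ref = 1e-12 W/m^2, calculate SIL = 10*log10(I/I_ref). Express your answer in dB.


I / I_ref = 6.57e-03 / 1e-12 = 6.57e+09
SIL = 10 * log10(6.57e+09) = 98.176 dB


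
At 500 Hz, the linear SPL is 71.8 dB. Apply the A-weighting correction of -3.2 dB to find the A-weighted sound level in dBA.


A-weighting table: 500 Hz -> -3.2 dB correction
SPL_A = SPL + correction = 71.8 + (-3.2) = 68.6 dBA


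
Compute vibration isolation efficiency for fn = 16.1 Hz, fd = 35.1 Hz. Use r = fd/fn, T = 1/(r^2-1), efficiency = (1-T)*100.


r = 35.1 / 16.1 = 2.18012
r^2 - 1 = 2.18012^2 - 1 = 3.75292
T = 1/3.75292 = 0.266459
Efficiency = (1 - 0.266459)*100 = 73.354 %


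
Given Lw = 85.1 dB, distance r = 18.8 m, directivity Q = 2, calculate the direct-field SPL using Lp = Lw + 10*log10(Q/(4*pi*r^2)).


4*pi*r^2 = 4*pi*18.8^2 = 4441.46 m^2
Q / (4*pi*r^2) = 2 / 4441.46 = 0.000450302
Lp = 85.1 + 10*log10(0.000450302) = 51.635 dB


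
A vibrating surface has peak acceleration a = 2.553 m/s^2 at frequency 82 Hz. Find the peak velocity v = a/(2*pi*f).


omega = 2*pi*f = 2*pi*82 = 515.221 rad/s
v = a / omega = 2.553 / 515.221 = 0.0049552 m/s


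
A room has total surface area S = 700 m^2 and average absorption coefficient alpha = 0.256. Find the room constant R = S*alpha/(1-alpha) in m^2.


R = 700 * 0.256 / (1 - 0.256) = 240.86 m^2


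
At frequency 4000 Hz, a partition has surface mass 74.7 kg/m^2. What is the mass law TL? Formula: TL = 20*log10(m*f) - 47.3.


m * f = 74.7 * 4000 = 298800
20*log10(298800) = 109.508 dB
TL = 109.508 - 47.3 = 62.208 dB


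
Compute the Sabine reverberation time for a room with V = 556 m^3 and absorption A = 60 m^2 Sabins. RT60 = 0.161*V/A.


RT60 = 0.161 * 556 / 60 = 1.4919 s


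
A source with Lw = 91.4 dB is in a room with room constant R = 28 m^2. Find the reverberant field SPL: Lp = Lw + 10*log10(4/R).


4/R = 4/28 = 0.142857
Lp = 91.4 + 10*log10(0.142857) = 82.949 dB


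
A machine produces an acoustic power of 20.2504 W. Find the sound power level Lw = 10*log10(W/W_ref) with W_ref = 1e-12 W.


W / W_ref = 20.2504 / 1e-12 = 2.02504e+13
Lw = 10 * log10(2.02504e+13) = 133.06 dB


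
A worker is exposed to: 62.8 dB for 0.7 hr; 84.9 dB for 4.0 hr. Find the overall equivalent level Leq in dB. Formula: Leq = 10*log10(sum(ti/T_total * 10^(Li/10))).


T_total = 0.7 + 4.0 = 4.7 hr
(0.7/4.7) * 10^(62.8/10) = 283792
(4.0/4.7) * 10^(84.9/10) = 2.63004e+08
Sum = 283792 + 2.63004e+08 = 2.63288e+08
Leq = 10*log10(2.63288e+08) = 84.204 dB


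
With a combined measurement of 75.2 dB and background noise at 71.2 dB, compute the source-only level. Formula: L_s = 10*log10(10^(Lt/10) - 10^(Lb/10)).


10^(75.2/10) = 3.31131e+07
10^(71.2/10) = 1.31826e+07
Difference = 3.31131e+07 - 1.31826e+07 = 1.99305e+07
L_source = 10*log10(1.99305e+07) = 72.995 dB


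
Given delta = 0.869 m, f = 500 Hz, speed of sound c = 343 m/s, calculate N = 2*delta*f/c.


N = 2*delta*f/c = 2*delta/lambda, where lambda = c/f
lambda = 343 / 500 = 0.686 m
N = 2 * 0.869 / 0.686 = 2.5335


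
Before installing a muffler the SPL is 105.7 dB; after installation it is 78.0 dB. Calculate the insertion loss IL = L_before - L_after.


Insertion loss = SPL without muffler - SPL with muffler
IL = 105.7 - 78.0 = 27.7 dB


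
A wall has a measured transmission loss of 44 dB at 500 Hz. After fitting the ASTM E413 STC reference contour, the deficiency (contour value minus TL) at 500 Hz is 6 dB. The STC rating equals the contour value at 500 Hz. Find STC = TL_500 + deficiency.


By ASTM E413, STC = value of the fitted reference contour at 500 Hz.
Contour value at 500 Hz = TL_500 + deficiency = 44 + 6 = 50
STC = 50


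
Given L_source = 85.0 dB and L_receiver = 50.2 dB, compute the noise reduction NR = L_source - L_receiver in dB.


NR = L_source - L_receiver (difference between source and receiving room levels)
NR = 85.0 - 50.2 = 34.8 dB


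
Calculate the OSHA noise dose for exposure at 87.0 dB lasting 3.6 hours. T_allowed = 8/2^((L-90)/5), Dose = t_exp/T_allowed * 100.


T_allowed = 8 / 2^((87.0 - 90)/5) = 12.1257 hr
Dose = 3.6 / 12.1257 * 100 = 29.689 %


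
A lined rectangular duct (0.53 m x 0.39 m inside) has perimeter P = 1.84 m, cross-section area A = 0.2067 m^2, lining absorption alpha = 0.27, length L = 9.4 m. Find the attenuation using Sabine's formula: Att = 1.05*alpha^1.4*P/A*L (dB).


alpha^1.4 = 0.27^1.4 = 0.159922
Attenuation rate = 1.05 * alpha^1.4 * P / A
= 1.05 * 0.159922 * 1.84 / 0.2067 = 1.49477 dB/m
Total Att = 1.49477 * 9.4 = 14.051 dB


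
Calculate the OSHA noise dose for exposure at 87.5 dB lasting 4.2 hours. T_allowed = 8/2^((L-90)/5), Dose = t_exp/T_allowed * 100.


T_allowed = 8 / 2^((87.5 - 90)/5) = 11.3137 hr
Dose = 4.2 / 11.3137 * 100 = 37.123 %


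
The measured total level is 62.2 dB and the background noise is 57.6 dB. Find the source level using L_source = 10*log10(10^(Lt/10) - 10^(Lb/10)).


10^(62.2/10) = 1.65959e+06
10^(57.6/10) = 575440
Difference = 1.65959e+06 - 575440 = 1.08415e+06
L_source = 10*log10(1.08415e+06) = 60.351 dB


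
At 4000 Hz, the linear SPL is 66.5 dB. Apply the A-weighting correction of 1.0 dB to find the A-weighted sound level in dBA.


A-weighting table: 4000 Hz -> 1.0 dB correction
SPL_A = SPL + correction = 66.5 + (1.0) = 67.5 dBA


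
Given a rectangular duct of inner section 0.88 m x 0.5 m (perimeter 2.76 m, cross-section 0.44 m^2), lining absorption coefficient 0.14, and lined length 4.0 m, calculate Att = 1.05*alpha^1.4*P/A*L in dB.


alpha^1.4 = 0.14^1.4 = 0.0637645
Attenuation rate = 1.05 * alpha^1.4 * P / A
= 1.05 * 0.0637645 * 2.76 / 0.44 = 0.419976 dB/m
Total Att = 0.419976 * 4.0 = 1.6799 dB


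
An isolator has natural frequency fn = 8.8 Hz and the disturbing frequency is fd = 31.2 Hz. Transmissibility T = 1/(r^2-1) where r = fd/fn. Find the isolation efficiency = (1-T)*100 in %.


r = 31.2 / 8.8 = 3.54545
r^2 - 1 = 3.54545^2 - 1 = 11.5702
T = 1/11.5702 = 0.0864289
Efficiency = (1 - 0.0864289)*100 = 91.357 %


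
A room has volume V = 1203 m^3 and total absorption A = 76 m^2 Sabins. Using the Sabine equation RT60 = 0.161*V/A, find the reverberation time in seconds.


RT60 = 0.161 * 1203 / 76 = 2.5485 s


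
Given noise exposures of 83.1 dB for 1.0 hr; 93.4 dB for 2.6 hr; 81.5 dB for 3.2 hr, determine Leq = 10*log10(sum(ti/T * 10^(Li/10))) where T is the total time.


T_total = 1.0 + 2.6 + 3.2 = 6.8 hr
(1.0/6.8) * 10^(83.1/10) = 3.00256e+07
(2.6/6.8) * 10^(93.4/10) = 8.36497e+08
(3.2/6.8) * 10^(81.5/10) = 6.64724e+07
Sum = 3.00256e+07 + 8.36497e+08 + 6.64724e+07 = 9.32995e+08
Leq = 10*log10(9.32995e+08) = 89.699 dB


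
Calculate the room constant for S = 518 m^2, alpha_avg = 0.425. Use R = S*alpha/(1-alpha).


R = 518 * 0.425 / (1 - 0.425) = 382.87 m^2


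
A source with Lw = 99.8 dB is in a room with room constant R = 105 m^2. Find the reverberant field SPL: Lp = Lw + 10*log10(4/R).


4/R = 4/105 = 0.0380952
Lp = 99.8 + 10*log10(0.0380952) = 85.609 dB


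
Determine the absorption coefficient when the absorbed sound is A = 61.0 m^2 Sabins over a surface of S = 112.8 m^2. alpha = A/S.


Absorption coefficient = absorbed power / incident power
alpha = A / S = 61.0 / 112.8 = 0.54078


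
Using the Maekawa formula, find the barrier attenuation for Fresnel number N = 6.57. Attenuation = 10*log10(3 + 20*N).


3 + 20*N = 3 + 20*6.57 = 134.4
Att = 10*log10(134.4) = 21.284 dB


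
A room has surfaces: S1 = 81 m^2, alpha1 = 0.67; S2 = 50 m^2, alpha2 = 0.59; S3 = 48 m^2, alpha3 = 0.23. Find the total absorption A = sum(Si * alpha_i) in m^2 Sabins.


81 * 0.67 = 54.27
50 * 0.59 = 29.5
48 * 0.23 = 11.04
A_total = 54.27 + 29.5 + 11.04 = 94.81 m^2


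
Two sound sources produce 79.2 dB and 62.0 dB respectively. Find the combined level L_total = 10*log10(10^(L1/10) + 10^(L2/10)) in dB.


10^(79.2/10) = 8.31764e+07
10^(62.0/10) = 1.58489e+06
Sum = 8.31764e+07 + 1.58489e+06 = 8.47613e+07
L_total = 10*log10(8.47613e+07) = 79.282 dB


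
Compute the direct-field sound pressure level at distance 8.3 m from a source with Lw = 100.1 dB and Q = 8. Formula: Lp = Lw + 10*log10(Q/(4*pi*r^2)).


4*pi*r^2 = 4*pi*8.3^2 = 865.697 m^2
Q / (4*pi*r^2) = 8 / 865.697 = 0.00924111
Lp = 100.1 + 10*log10(0.00924111) = 79.757 dB


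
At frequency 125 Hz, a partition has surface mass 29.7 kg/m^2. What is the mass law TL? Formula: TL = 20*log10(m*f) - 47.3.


m * f = 29.7 * 125 = 3712.5
20*log10(3712.5) = 71.3933 dB
TL = 71.3933 - 47.3 = 24.093 dB


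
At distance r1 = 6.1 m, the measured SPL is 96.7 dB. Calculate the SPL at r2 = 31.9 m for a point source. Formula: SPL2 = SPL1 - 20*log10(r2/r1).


r2/r1 = 31.9/6.1 = 5.22951
Correction = 20*log10(5.22951) = 14.3692 dB
SPL2 = 96.7 - 14.3692 = 82.331 dB


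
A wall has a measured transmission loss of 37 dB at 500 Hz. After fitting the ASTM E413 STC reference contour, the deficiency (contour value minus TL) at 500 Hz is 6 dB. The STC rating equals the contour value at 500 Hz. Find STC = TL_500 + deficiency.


By ASTM E413, STC = value of the fitted reference contour at 500 Hz.
Contour value at 500 Hz = TL_500 + deficiency = 37 + 6 = 43
STC = 43


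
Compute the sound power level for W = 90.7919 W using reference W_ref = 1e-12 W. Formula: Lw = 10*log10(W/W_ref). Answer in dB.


W / W_ref = 90.7919 / 1e-12 = 9.07919e+13
Lw = 10 * log10(9.07919e+13) = 139.58 dB


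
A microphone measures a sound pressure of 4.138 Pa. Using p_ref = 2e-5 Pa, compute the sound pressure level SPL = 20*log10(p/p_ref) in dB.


p / p_ref = 4.138 / 2e-5 = 206900
SPL = 20 * log10(206900) = 106.32 dB


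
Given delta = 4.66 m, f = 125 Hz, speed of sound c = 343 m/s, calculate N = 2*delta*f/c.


N = 2*delta*f/c = 2*delta/lambda, where lambda = c/f
lambda = 343 / 125 = 2.744 m
N = 2 * 4.66 / 2.744 = 3.3965


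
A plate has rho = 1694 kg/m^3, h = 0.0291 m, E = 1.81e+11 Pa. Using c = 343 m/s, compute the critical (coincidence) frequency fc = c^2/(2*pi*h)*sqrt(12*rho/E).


12*rho/E = 12*1694/1.81e+11 = 1.12309e-07
sqrt(12*rho/E) = sqrt(1.12309e-07) = 0.000335125
c^2/(2*pi*h) = 343^2/(2*pi*0.0291) = 643451
fc = 643451 * 0.000335125 = 215.64 Hz


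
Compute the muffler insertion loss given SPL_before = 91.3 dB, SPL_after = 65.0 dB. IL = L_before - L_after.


Insertion loss = SPL without muffler - SPL with muffler
IL = 91.3 - 65.0 = 26.3 dB


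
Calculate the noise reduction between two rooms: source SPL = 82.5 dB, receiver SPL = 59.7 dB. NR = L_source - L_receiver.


NR = L_source - L_receiver (difference between source and receiving room levels)
NR = 82.5 - 59.7 = 22.8 dB


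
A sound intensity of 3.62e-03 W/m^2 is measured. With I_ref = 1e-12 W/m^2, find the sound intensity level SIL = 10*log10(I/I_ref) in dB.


I / I_ref = 3.62e-03 / 1e-12 = 3.62e+09
SIL = 10 * log10(3.62e+09) = 95.587 dB


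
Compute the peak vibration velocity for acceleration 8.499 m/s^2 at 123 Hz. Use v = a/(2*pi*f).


omega = 2*pi*f = 2*pi*123 = 772.832 rad/s
v = a / omega = 8.499 / 772.832 = 0.010997 m/s


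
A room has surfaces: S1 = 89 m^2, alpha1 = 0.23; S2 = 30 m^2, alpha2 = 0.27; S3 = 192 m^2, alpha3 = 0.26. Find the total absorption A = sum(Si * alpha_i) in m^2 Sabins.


89 * 0.23 = 20.47
30 * 0.27 = 8.1
192 * 0.26 = 49.92
A_total = 20.47 + 8.1 + 49.92 = 78.49 m^2


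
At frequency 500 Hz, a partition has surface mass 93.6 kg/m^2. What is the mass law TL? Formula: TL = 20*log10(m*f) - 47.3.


m * f = 93.6 * 500 = 46800
20*log10(46800) = 93.4049 dB
TL = 93.4049 - 47.3 = 46.105 dB


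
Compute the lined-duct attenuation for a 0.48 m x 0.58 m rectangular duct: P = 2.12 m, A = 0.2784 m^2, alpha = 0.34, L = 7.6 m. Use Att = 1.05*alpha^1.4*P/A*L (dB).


alpha^1.4 = 0.34^1.4 = 0.220836
Attenuation rate = 1.05 * alpha^1.4 * P / A
= 1.05 * 0.220836 * 2.12 / 0.2784 = 1.76574 dB/m
Total Att = 1.76574 * 7.6 = 13.42 dB


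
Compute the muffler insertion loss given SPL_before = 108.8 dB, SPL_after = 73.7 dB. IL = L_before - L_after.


Insertion loss = SPL without muffler - SPL with muffler
IL = 108.8 - 73.7 = 35.1 dB


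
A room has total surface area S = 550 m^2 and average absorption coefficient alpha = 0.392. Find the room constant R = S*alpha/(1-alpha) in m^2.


R = 550 * 0.392 / (1 - 0.392) = 354.61 m^2


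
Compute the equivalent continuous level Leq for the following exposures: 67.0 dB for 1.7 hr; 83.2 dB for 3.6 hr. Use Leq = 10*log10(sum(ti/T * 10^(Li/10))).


T_total = 1.7 + 3.6 = 5.3 hr
(1.7/5.3) * 10^(67.0/10) = 1.60758e+06
(3.6/5.3) * 10^(83.2/10) = 1.41914e+08
Sum = 1.60758e+06 + 1.41914e+08 = 1.43522e+08
Leq = 10*log10(1.43522e+08) = 81.569 dB


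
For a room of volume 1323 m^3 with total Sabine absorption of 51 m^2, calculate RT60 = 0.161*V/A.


RT60 = 0.161 * 1323 / 51 = 4.1765 s


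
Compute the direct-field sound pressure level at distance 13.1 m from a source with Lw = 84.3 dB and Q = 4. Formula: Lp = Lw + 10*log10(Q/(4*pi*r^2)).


4*pi*r^2 = 4*pi*13.1^2 = 2156.51 m^2
Q / (4*pi*r^2) = 4 / 2156.51 = 0.00185485
Lp = 84.3 + 10*log10(0.00185485) = 56.983 dB


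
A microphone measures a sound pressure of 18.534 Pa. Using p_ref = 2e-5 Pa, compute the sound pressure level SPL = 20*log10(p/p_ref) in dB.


p / p_ref = 18.534 / 2e-5 = 926700
SPL = 20 * log10(926700) = 119.34 dB


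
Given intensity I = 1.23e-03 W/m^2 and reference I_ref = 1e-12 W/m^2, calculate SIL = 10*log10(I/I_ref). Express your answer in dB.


I / I_ref = 1.23e-03 / 1e-12 = 1.23e+09
SIL = 10 * log10(1.23e+09) = 90.899 dB


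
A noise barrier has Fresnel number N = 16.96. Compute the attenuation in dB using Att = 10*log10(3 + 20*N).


3 + 20*N = 3 + 20*16.96 = 342.2
Att = 10*log10(342.2) = 25.343 dB


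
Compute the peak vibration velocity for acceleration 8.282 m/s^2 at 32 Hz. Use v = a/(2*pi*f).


omega = 2*pi*f = 2*pi*32 = 201.062 rad/s
v = a / omega = 8.282 / 201.062 = 0.041191 m/s


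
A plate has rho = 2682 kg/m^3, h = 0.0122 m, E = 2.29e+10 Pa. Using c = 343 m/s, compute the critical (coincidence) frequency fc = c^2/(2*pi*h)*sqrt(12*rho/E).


12*rho/E = 12*2682/2.29e+10 = 1.40541e-06
sqrt(12*rho/E) = sqrt(1.40541e-06) = 0.0011855
c^2/(2*pi*h) = 343^2/(2*pi*0.0122) = 1.53479e+06
fc = 1.53479e+06 * 0.0011855 = 1819.5 Hz


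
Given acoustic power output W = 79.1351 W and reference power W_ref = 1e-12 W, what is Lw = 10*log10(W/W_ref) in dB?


W / W_ref = 79.1351 / 1e-12 = 7.91351e+13
Lw = 10 * log10(7.91351e+13) = 138.98 dB


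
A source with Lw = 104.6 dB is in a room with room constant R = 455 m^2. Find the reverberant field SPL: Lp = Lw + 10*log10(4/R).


4/R = 4/455 = 0.00879121
Lp = 104.6 + 10*log10(0.00879121) = 84.04 dB


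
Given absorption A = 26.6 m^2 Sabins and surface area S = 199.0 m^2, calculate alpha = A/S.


Absorption coefficient = absorbed power / incident power
alpha = A / S = 26.6 / 199.0 = 0.13367


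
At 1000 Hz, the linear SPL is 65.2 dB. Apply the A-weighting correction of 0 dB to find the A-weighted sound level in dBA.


A-weighting table: 1000 Hz -> 0 dB correction
SPL_A = SPL + correction = 65.2 + (0) = 65.2 dBA


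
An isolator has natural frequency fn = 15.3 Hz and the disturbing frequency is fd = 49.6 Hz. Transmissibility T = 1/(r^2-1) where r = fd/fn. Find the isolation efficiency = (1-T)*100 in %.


r = 49.6 / 15.3 = 3.24183
r^2 - 1 = 3.24183^2 - 1 = 9.50946
T = 1/9.50946 = 0.105158
Efficiency = (1 - 0.105158)*100 = 89.484 %


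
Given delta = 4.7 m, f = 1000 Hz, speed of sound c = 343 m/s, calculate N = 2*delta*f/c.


N = 2*delta*f/c = 2*delta/lambda, where lambda = c/f
lambda = 343 / 1000 = 0.343 m
N = 2 * 4.7 / 0.343 = 27.405


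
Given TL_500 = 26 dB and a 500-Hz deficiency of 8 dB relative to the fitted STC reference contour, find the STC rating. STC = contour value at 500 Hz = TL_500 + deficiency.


By ASTM E413, STC = value of the fitted reference contour at 500 Hz.
Contour value at 500 Hz = TL_500 + deficiency = 26 + 8 = 34
STC = 34


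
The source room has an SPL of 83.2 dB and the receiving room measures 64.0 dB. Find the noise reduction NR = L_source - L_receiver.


NR = L_source - L_receiver (difference between source and receiving room levels)
NR = 83.2 - 64.0 = 19.2 dB


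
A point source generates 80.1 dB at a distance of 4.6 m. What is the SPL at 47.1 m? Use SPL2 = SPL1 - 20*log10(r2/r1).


r2/r1 = 47.1/4.6 = 10.2391
Correction = 20*log10(10.2391) = 20.2052 dB
SPL2 = 80.1 - 20.2052 = 59.895 dB


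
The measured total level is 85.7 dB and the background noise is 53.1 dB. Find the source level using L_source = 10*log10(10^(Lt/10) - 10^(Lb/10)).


10^(85.7/10) = 3.71535e+08
10^(53.1/10) = 204174
Difference = 3.71535e+08 - 204174 = 3.71331e+08
L_source = 10*log10(3.71331e+08) = 85.698 dB


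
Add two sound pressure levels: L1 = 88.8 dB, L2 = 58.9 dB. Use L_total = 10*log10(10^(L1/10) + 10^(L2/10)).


10^(88.8/10) = 7.58578e+08
10^(58.9/10) = 776247
Sum = 7.58578e+08 + 776247 = 7.59354e+08
L_total = 10*log10(7.59354e+08) = 88.804 dB


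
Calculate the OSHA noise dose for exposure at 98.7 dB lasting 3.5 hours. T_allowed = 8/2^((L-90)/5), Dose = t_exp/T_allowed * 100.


T_allowed = 8 / 2^((98.7 - 90)/5) = 2.39496 hr
Dose = 3.5 / 2.39496 * 100 = 146.14 %


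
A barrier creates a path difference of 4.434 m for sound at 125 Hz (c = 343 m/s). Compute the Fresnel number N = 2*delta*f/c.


N = 2*delta*f/c = 2*delta/lambda, where lambda = c/f
lambda = 343 / 125 = 2.744 m
N = 2 * 4.434 / 2.744 = 3.2318


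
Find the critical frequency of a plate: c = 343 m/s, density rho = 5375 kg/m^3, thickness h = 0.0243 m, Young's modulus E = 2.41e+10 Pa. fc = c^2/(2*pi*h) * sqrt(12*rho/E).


12*rho/E = 12*5375/2.41e+10 = 2.67635e-06
sqrt(12*rho/E) = sqrt(2.67635e-06) = 0.00163596
c^2/(2*pi*h) = 343^2/(2*pi*0.0243) = 770552
fc = 770552 * 0.00163596 = 1260.6 Hz


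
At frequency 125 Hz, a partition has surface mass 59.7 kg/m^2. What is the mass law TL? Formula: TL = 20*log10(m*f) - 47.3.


m * f = 59.7 * 125 = 7462.5
20*log10(7462.5) = 77.4577 dB
TL = 77.4577 - 47.3 = 30.158 dB


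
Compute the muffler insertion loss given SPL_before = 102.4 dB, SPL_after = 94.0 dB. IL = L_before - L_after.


Insertion loss = SPL without muffler - SPL with muffler
IL = 102.4 - 94.0 = 8.4 dB


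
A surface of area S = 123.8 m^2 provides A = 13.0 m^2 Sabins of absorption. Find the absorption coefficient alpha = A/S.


Absorption coefficient = absorbed power / incident power
alpha = A / S = 13.0 / 123.8 = 0.10501


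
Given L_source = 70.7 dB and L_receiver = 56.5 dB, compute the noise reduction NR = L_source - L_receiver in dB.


NR = L_source - L_receiver (difference between source and receiving room levels)
NR = 70.7 - 56.5 = 14.2 dB


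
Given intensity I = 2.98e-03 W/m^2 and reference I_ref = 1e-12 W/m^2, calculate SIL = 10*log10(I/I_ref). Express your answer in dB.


I / I_ref = 2.98e-03 / 1e-12 = 2.98e+09
SIL = 10 * log10(2.98e+09) = 94.742 dB


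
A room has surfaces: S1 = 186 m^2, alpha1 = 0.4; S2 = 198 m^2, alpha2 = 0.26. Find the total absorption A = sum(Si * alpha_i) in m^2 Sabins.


186 * 0.4 = 74.4
198 * 0.26 = 51.48
A_total = 74.4 + 51.48 = 125.88 m^2


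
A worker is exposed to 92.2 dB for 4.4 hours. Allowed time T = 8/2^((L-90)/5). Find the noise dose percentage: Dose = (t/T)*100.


T_allowed = 8 / 2^((92.2 - 90)/5) = 5.89708 hr
Dose = 4.4 / 5.89708 * 100 = 74.613 %


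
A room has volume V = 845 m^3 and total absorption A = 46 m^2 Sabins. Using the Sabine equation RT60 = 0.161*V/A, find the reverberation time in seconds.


RT60 = 0.161 * 845 / 46 = 2.9575 s


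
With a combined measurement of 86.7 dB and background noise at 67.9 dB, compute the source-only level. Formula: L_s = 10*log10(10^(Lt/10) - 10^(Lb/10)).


10^(86.7/10) = 4.67735e+08
10^(67.9/10) = 6.16595e+06
Difference = 4.67735e+08 - 6.16595e+06 = 4.61569e+08
L_source = 10*log10(4.61569e+08) = 86.642 dB


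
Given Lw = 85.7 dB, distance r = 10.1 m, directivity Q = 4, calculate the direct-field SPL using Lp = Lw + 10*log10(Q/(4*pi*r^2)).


4*pi*r^2 = 4*pi*10.1^2 = 1281.9 m^2
Q / (4*pi*r^2) = 4 / 1281.9 = 0.00312037
Lp = 85.7 + 10*log10(0.00312037) = 60.642 dB


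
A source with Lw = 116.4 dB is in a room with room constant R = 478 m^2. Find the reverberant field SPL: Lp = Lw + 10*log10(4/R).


4/R = 4/478 = 0.0083682
Lp = 116.4 + 10*log10(0.0083682) = 95.626 dB


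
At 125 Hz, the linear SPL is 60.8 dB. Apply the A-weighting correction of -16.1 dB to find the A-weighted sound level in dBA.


A-weighting table: 125 Hz -> -16.1 dB correction
SPL_A = SPL + correction = 60.8 + (-16.1) = 44.7 dBA


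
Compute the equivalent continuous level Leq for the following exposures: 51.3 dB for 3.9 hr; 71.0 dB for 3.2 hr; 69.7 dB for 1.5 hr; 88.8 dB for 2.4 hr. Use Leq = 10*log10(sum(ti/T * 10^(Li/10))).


T_total = 3.9 + 3.2 + 1.5 + 2.4 = 11.0 hr
(3.9/11.0) * 10^(51.3/10) = 47826.9
(3.2/11.0) * 10^(71.0/10) = 3.66233e+06
(1.5/11.0) * 10^(69.7/10) = 1.27262e+06
(2.4/11.0) * 10^(88.8/10) = 1.65508e+08
Sum = 47826.9 + 3.66233e+06 + 1.27262e+06 + 1.65508e+08 = 1.70491e+08
Leq = 10*log10(1.70491e+08) = 82.317 dB


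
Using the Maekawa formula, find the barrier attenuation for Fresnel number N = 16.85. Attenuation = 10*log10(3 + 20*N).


3 + 20*N = 3 + 20*16.85 = 340
Att = 10*log10(340) = 25.315 dB


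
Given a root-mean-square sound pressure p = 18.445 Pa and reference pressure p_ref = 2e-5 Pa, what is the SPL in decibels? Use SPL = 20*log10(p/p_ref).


p / p_ref = 18.445 / 2e-5 = 922250
SPL = 20 * log10(922250) = 119.3 dB


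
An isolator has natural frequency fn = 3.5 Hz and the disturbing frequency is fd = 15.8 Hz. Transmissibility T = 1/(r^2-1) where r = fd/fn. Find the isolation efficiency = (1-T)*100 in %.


r = 15.8 / 3.5 = 4.51429
r^2 - 1 = 4.51429^2 - 1 = 19.3788
T = 1/19.3788 = 0.0516028
Efficiency = (1 - 0.0516028)*100 = 94.84 %


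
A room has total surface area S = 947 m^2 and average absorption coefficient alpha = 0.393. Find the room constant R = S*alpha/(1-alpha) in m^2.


R = 947 * 0.393 / (1 - 0.393) = 613.13 m^2


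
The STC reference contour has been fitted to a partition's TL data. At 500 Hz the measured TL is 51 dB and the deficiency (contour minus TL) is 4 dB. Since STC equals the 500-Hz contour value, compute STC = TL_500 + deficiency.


By ASTM E413, STC = value of the fitted reference contour at 500 Hz.
Contour value at 500 Hz = TL_500 + deficiency = 51 + 4 = 55
STC = 55


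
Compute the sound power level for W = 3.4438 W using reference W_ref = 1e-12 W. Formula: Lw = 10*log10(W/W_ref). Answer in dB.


W / W_ref = 3.4438 / 1e-12 = 3.4438e+12
Lw = 10 * log10(3.4438e+12) = 125.37 dB


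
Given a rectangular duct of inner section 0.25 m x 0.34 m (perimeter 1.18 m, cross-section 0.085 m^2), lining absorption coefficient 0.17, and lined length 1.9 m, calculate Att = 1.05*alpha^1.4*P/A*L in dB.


alpha^1.4 = 0.17^1.4 = 0.0836813
Attenuation rate = 1.05 * alpha^1.4 * P / A
= 1.05 * 0.0836813 * 1.18 / 0.085 = 1.21978 dB/m
Total Att = 1.21978 * 1.9 = 2.3176 dB


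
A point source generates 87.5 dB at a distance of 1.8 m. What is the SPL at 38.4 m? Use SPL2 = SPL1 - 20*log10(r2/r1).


r2/r1 = 38.4/1.8 = 21.3333
Correction = 20*log10(21.3333) = 26.5812 dB
SPL2 = 87.5 - 26.5812 = 60.919 dB


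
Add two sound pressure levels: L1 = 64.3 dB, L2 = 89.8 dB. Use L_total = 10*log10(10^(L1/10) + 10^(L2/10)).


10^(64.3/10) = 2.69153e+06
10^(89.8/10) = 9.54993e+08
Sum = 2.69153e+06 + 9.54993e+08 = 9.57685e+08
L_total = 10*log10(9.57685e+08) = 89.812 dB


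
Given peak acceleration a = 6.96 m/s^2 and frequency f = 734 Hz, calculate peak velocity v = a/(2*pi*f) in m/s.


omega = 2*pi*f = 2*pi*734 = 4611.86 rad/s
v = a / omega = 6.96 / 4611.86 = 0.0015092 m/s


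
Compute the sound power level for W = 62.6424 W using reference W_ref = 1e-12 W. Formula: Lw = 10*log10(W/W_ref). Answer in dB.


W / W_ref = 62.6424 / 1e-12 = 6.26424e+13
Lw = 10 * log10(6.26424e+13) = 137.97 dB


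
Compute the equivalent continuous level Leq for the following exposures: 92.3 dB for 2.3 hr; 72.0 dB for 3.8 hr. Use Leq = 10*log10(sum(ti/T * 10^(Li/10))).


T_total = 2.3 + 3.8 = 6.1 hr
(2.3/6.1) * 10^(92.3/10) = 6.40321e+08
(3.8/6.1) * 10^(72.0/10) = 9.87311e+06
Sum = 6.40321e+08 + 9.87311e+06 = 6.50194e+08
Leq = 10*log10(6.50194e+08) = 88.13 dB


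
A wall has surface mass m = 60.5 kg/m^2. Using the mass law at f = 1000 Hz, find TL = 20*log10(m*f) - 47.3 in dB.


m * f = 60.5 * 1000 = 60500
20*log10(60500) = 95.6351 dB
TL = 95.6351 - 47.3 = 48.335 dB


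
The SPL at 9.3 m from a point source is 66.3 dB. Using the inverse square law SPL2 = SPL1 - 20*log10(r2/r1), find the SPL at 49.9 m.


r2/r1 = 49.9/9.3 = 5.36559
Correction = 20*log10(5.36559) = 14.5923 dB
SPL2 = 66.3 - 14.5923 = 51.708 dB


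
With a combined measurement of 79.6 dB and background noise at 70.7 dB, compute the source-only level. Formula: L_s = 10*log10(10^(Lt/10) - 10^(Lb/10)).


10^(79.6/10) = 9.12011e+07
10^(70.7/10) = 1.1749e+07
Difference = 9.12011e+07 - 1.1749e+07 = 7.94521e+07
L_source = 10*log10(7.94521e+07) = 79.001 dB


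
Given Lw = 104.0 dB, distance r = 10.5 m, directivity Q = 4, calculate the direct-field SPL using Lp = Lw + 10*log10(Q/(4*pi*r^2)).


4*pi*r^2 = 4*pi*10.5^2 = 1385.44 m^2
Q / (4*pi*r^2) = 4 / 1385.44 = 0.00288717
Lp = 104.0 + 10*log10(0.00288717) = 78.605 dB


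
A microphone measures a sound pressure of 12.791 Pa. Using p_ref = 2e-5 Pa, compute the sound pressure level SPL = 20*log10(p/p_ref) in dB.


p / p_ref = 12.791 / 2e-5 = 639550
SPL = 20 * log10(639550) = 116.12 dB


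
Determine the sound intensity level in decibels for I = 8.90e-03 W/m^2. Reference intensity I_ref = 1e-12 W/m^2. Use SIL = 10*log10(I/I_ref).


I / I_ref = 8.90e-03 / 1e-12 = 8.9e+09
SIL = 10 * log10(8.9e+09) = 99.494 dB


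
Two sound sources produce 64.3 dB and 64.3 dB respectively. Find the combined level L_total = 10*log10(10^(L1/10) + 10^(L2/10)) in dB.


10^(64.3/10) = 2.69153e+06
10^(64.3/10) = 2.69153e+06
Sum = 2.69153e+06 + 2.69153e+06 = 5.38306e+06
L_total = 10*log10(5.38306e+06) = 67.31 dB


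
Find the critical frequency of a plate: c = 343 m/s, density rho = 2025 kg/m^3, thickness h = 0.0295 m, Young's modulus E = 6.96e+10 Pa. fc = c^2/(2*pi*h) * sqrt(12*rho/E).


12*rho/E = 12*2025/6.96e+10 = 3.49138e-07
sqrt(12*rho/E) = sqrt(3.49138e-07) = 0.000590879
c^2/(2*pi*h) = 343^2/(2*pi*0.0295) = 634726
fc = 634726 * 0.000590879 = 375.05 Hz


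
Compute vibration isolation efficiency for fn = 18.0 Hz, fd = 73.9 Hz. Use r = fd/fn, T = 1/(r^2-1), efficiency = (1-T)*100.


r = 73.9 / 18.0 = 4.10556
r^2 - 1 = 4.10556^2 - 1 = 15.8556
T = 1/15.8556 = 0.0630692
Efficiency = (1 - 0.0630692)*100 = 93.693 %


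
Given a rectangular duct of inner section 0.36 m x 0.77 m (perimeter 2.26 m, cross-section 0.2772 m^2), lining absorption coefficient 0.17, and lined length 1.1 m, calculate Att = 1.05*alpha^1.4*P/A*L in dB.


alpha^1.4 = 0.17^1.4 = 0.0836813
Attenuation rate = 1.05 * alpha^1.4 * P / A
= 1.05 * 0.0836813 * 2.26 / 0.2772 = 0.716363 dB/m
Total Att = 0.716363 * 1.1 = 0.788 dB


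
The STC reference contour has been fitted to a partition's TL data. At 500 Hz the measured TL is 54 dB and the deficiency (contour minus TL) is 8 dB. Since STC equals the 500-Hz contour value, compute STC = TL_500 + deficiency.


By ASTM E413, STC = value of the fitted reference contour at 500 Hz.
Contour value at 500 Hz = TL_500 + deficiency = 54 + 8 = 62
STC = 62


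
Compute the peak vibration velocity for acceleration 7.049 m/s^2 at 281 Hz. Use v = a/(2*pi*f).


omega = 2*pi*f = 2*pi*281 = 1765.58 rad/s
v = a / omega = 7.049 / 1765.58 = 0.0039925 m/s


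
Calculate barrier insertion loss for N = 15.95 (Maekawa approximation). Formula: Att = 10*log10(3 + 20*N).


3 + 20*N = 3 + 20*15.95 = 322
Att = 10*log10(322) = 25.079 dB


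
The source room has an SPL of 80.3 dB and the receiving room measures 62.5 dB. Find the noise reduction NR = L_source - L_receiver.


NR = L_source - L_receiver (difference between source and receiving room levels)
NR = 80.3 - 62.5 = 17.8 dB


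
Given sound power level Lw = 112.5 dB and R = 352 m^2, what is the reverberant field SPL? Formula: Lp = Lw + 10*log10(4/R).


4/R = 4/352 = 0.0113636
Lp = 112.5 + 10*log10(0.0113636) = 93.055 dB


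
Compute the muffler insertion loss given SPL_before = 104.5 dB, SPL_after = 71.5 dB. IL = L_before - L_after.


Insertion loss = SPL without muffler - SPL with muffler
IL = 104.5 - 71.5 = 33 dB


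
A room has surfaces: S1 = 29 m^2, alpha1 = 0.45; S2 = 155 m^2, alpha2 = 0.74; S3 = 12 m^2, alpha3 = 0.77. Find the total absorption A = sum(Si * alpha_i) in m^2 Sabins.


29 * 0.45 = 13.05
155 * 0.74 = 114.7
12 * 0.77 = 9.24
A_total = 13.05 + 114.7 + 9.24 = 136.99 m^2


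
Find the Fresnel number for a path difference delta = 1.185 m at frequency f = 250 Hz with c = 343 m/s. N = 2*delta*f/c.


N = 2*delta*f/c = 2*delta/lambda, where lambda = c/f
lambda = 343 / 250 = 1.372 m
N = 2 * 1.185 / 1.372 = 1.7274


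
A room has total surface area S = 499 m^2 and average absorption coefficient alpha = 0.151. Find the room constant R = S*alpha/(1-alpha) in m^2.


R = 499 * 0.151 / (1 - 0.151) = 88.75 m^2


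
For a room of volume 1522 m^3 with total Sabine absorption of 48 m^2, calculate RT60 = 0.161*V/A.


RT60 = 0.161 * 1522 / 48 = 5.105 s


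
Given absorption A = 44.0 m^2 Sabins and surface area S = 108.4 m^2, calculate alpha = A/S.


Absorption coefficient = absorbed power / incident power
alpha = A / S = 44.0 / 108.4 = 0.4059


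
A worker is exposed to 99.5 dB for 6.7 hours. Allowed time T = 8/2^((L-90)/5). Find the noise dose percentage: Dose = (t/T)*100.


T_allowed = 8 / 2^((99.5 - 90)/5) = 2.14355 hr
Dose = 6.7 / 2.14355 * 100 = 312.57 %


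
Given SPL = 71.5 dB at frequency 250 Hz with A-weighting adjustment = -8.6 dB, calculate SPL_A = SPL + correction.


A-weighting table: 250 Hz -> -8.6 dB correction
SPL_A = SPL + correction = 71.5 + (-8.6) = 62.9 dBA


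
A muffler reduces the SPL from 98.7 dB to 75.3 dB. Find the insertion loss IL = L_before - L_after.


Insertion loss = SPL without muffler - SPL with muffler
IL = 98.7 - 75.3 = 23.4 dB
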